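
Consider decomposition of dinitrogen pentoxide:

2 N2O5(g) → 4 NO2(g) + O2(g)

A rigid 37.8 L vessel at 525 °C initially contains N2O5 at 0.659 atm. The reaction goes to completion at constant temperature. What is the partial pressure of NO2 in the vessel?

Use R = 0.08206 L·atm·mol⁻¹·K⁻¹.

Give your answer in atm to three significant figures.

1.32 atm

n(N2O5)₀ = PV/RT = (0.659 × 37.8) / (0.08206 × 798.15) = 0.3803 mol
n(NO2) = (4/2) × 0.3803 = 0.7606 mol
P(NO2) = nRT/V = 0.7606 × 0.08206 × 798.15 / 37.8 = 1.318 atm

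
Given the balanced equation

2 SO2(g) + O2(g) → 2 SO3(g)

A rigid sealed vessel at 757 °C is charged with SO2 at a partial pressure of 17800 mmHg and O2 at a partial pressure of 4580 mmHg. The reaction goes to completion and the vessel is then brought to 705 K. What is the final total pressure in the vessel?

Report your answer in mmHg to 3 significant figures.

12200 mmHg

At constant V, partial pressures at 757 °C are proportional to moles, so apply stoichiometry directly to pressures.
P(O2) required for 17800 mmHg of SO2 = (1/2) × 17800 = 8900 mmHg; available 4580 mmHg, so O2 is limiting.
P(SO2) remaining = 17800 − (2/1) × 4580 = 8640 mmHg
P(gaseous products) = (2)/1 × 4580 = 9160 mmHg
P_total at 757 °C = 8640 + 9160 = 17800 mmHg
Scaling to 705 K: P = 17800 × 705/1030.15 = 12180 mmHg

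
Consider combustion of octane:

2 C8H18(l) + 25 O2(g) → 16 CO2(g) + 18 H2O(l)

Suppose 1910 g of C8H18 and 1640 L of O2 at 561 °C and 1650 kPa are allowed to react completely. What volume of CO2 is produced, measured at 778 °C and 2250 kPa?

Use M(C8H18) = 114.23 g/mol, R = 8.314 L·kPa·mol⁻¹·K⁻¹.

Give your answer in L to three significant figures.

520 L

n(C8H18) = 1910 / 114.23 = 16.72 mol
n(O2) = PV/RT = (1650 × 1640) / (8.314 × 834.15) = 390.2 mol
For 16.72 mol C8H18, stoichiometry requires (25/2) × 16.72 = 209.0 mol O2; 390.2 mol is available, so C8H18 is limiting.
n(CO2) = (16/2) × 16.72 = 133.8 mol
V(CO2) = nRT/P = 133.8 × 8.314 × 1051.15 / 2250 = 519.7 L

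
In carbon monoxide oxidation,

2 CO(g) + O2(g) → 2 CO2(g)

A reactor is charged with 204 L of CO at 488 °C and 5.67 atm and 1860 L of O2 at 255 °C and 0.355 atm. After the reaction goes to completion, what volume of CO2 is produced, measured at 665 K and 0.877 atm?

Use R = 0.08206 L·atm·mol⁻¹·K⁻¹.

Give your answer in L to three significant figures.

n(CO) = PV/RT = (5.67 × 204) / (0.08206 × 761.15) = 18.52 mol
n(O2) = PV/RT = (0.355 × 1860) / (0.08206 × 528.15) = 15.24 mol
For 18.52 mol CO, stoichiometry requires (1/2) × 18.52 = 9.260 mol O2; 15.24 mol is available, so CO is limiting.
n(CO2) = (2/2) × 18.52 = 18.52 mol
V(CO2) = nRT/P = 18.52 × 0.08206 × 665 / 0.877 = 1152 L

1150 L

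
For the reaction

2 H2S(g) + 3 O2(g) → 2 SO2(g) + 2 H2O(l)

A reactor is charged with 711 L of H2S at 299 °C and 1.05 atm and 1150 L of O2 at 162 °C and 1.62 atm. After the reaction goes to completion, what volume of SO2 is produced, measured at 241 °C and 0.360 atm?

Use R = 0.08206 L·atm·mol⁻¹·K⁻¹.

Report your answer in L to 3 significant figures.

1860 L

n(H2S) = PV/RT = (1.05 × 711) / (0.08206 × 572.15) = 15.90 mol
n(O2) = PV/RT = (1.62 × 1150) / (0.08206 × 435.15) = 52.17 mol
For 15.90 mol H2S, stoichiometry requires (3/2) × 15.90 = 23.85 mol O2; 52.17 mol is available, so H2S is limiting.
n(SO2) = (2/2) × 15.90 = 15.90 mol
V(SO2) = nRT/P = 15.90 × 0.08206 × 514.15 / 0.360 = 1863 L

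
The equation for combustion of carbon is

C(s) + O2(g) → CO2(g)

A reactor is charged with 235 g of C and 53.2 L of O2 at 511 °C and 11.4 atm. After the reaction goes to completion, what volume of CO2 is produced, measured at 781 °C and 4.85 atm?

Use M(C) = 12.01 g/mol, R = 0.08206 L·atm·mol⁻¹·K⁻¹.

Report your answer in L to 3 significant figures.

n(C) = 235 / 12.01 = 19.57 mol
n(O2) = PV/RT = (11.4 × 53.2) / (0.08206 × 784.15) = 9.425 mol
For 19.57 mol C, stoichiometry requires (1/1) × 19.57 = 19.57 mol O2; 9.425 mol is available, so O2 is limiting.
n(CO2) = (1/1) × 9.425 = 9.425 mol
V(CO2) = nRT/P = 9.425 × 0.08206 × 1054.15 / 4.85 = 168.1 L

168 L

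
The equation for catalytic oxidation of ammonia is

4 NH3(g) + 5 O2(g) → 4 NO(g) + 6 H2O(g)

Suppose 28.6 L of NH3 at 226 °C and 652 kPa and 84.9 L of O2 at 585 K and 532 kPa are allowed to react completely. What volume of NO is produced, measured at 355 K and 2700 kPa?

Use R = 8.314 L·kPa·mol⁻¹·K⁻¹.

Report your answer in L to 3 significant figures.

n(NH3) = PV/RT = (652 × 28.6) / (8.314 × 499.15) = 4.493 mol
n(O2) = PV/RT = (532 × 84.9) / (8.314 × 585) = 9.287 mol
For 4.493 mol NH3, stoichiometry requires (5/4) × 4.493 = 5.616 mol O2; 9.287 mol is available, so NH3 is limiting.
n(NO) = (4/4) × 4.493 = 4.493 mol
V(NO) = nRT/P = 4.493 × 8.314 × 355 / 2700 = 4.911 L

4.91 L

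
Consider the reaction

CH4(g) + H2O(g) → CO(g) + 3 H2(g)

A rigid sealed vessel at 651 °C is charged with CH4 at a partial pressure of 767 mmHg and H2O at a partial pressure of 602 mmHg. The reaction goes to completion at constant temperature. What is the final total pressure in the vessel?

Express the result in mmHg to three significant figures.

2570 mmHg

At constant V, partial pressures at 651 °C are proportional to moles, so apply stoichiometry directly to pressures.
P(H2O) required for 767 mmHg of CH4 = (1/1) × 767 = 767.0 mmHg; available 602 mmHg, so H2O is limiting.
P(CH4) remaining = 767 − (1/1) × 602 = 165.0 mmHg
P(gaseous products) = (1+3)/1 × 602 = 2408 mmHg
P_total at 651 °C = 165.0 + 2408 = 2573 mmHg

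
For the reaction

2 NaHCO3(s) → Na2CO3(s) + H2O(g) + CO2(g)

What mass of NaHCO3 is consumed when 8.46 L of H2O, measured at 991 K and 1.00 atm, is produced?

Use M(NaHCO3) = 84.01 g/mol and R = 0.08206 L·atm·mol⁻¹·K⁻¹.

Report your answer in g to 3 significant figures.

n(H2O) = PV/RT = (1.00 × 8.46) / (0.08206 × 991) = 0.1040 mol
n(NaHCO3) = (2/1) × 0.1040 = 0.2080 mol
m(NaHCO3) = 0.2080 × 84.01 = 17.47 g

17.5 g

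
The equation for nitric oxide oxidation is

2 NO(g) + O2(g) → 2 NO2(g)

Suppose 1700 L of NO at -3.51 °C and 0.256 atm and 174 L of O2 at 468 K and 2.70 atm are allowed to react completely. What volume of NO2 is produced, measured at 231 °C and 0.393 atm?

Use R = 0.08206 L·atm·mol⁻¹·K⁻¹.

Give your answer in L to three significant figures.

2070 L

n(NO) = PV/RT = (0.256 × 1700) / (0.08206 × 269.64) = 19.67 mol
n(O2) = PV/RT = (2.70 × 174) / (0.08206 × 468) = 12.23 mol
For 19.67 mol NO, stoichiometry requires (1/2) × 19.67 = 9.835 mol O2; 12.23 mol is available, so NO is limiting.
n(NO2) = (2/2) × 19.67 = 19.67 mol
V(NO2) = nRT/P = 19.67 × 0.08206 × 504.15 / 0.393 = 2071 L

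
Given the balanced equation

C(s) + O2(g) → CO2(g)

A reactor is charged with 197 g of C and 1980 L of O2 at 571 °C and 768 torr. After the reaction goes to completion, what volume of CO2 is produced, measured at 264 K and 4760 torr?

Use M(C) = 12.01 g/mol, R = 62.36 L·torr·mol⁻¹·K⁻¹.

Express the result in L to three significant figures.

56.7 L

n(C) = 197 / 12.01 = 16.40 mol
n(O2) = PV/RT = (768 × 1980) / (62.36 × 844.15) = 28.89 mol
For 16.40 mol C, stoichiometry requires (1/1) × 16.40 = 16.40 mol O2; 28.89 mol is available, so C is limiting.
n(CO2) = (1/1) × 16.40 = 16.40 mol
V(CO2) = nRT/P = 16.40 × 62.36 × 264 / 4760 = 56.72 L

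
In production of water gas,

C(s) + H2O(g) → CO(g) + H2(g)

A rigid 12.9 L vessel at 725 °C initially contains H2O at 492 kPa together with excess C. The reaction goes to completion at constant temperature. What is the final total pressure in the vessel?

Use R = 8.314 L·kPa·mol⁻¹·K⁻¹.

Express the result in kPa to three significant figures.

Since T and V are fixed, P_final/P_initial = n_final/n_initial = 2/1.
P_final = (2/1) × 492 = 984.0 kPa

984 kPa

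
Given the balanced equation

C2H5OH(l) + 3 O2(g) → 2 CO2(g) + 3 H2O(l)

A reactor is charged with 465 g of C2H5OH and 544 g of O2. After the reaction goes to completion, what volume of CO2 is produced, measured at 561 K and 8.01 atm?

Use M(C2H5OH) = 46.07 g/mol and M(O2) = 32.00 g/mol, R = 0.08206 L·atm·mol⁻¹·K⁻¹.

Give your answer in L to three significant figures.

65.1 L

n(C2H5OH) = 465 / 46.07 = 10.09 mol
n(O2) = 544 / 32.00 = 17.00 mol
For 10.09 mol C2H5OH, stoichiometry requires (3/1) × 10.09 = 30.27 mol O2; 17.00 mol is available, so O2 is limiting.
n(CO2) = (2/3) × 17.00 = 11.33 mol
V(CO2) = nRT/P = 11.33 × 0.08206 × 561 / 8.01 = 65.12 L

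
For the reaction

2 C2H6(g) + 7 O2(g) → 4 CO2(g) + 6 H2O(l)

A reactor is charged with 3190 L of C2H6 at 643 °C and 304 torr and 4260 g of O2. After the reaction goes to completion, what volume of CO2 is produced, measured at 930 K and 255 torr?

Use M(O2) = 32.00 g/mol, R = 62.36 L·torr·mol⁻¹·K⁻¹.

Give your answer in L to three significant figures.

7720 L

n(C2H6) = PV/RT = (304 × 3190) / (62.36 × 916.15) = 16.97 mol
n(O2) = 4260 / 32.00 = 133.1 mol
For 16.97 mol C2H6, stoichiometry requires (7/2) × 16.97 = 59.39 mol O2; 133.1 mol is available, so C2H6 is limiting.
n(CO2) = (4/2) × 16.97 = 33.94 mol
V(CO2) = nRT/P = 33.94 × 62.36 × 930 / 255 = 7719 L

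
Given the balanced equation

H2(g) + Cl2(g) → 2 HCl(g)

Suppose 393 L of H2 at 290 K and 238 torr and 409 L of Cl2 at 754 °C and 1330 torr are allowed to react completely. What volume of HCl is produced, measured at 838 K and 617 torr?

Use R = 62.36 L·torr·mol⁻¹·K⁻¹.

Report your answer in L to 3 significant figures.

n(H2) = PV/RT = (238 × 393) / (62.36 × 290) = 5.172 mol
n(Cl2) = PV/RT = (1330 × 409) / (62.36 × 1027.15) = 8.492 mol
For 5.172 mol H2, stoichiometry requires (1/1) × 5.172 = 5.172 mol Cl2; 8.492 mol is available, so H2 is limiting.
n(HCl) = (2/1) × 5.172 = 10.34 mol
V(HCl) = nRT/P = 10.34 × 62.36 × 838 / 617 = 875.8 L

876 L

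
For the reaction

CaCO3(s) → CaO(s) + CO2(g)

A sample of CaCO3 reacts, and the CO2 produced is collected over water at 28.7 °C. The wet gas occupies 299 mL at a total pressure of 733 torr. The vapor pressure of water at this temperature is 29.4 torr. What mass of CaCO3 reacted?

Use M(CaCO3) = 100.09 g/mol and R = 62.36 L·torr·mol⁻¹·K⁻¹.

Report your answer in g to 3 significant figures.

P(CO2) = 733 − 29.4 = 703.6 torr
n(CO2) = PV/RT = (703.6 × 0.2990) / (62.36 × 301.85) = 0.01118 mol
n(CaCO3) = (1/1) × 0.01118 = 0.01118 mol
m(CaCO3) = 0.01118 × 100.09 = 1.119 g

1.12 g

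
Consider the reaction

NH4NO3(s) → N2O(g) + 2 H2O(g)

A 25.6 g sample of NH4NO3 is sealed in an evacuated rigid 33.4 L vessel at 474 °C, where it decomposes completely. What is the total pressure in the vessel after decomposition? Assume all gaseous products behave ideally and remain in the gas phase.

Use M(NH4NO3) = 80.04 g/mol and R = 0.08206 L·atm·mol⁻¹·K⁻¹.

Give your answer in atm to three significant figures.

n(NH4NO3) = 25.6 / 80.04 = 0.3198 mol
n(gas produced) = (3/1) × 0.3198 = 0.9594 mol
P = nRT/V = 0.9594 × 0.08206 × 747.15 / 33.4 = 1.761 atm

1.76 atm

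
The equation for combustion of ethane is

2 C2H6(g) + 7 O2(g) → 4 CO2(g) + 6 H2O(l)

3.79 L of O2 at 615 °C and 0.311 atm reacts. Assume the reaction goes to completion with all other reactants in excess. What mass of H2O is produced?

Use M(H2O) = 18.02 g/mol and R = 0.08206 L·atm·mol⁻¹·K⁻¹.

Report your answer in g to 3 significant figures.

n(O2) = PV/RT = (0.311 × 3.79) / (0.08206 × 888.15) = 0.01617 mol
n(H2O) = (6/7) × 0.01617 = 0.01386 mol
m(H2O) = 0.01386 × 18.02 = 0.2498 g

0.250 g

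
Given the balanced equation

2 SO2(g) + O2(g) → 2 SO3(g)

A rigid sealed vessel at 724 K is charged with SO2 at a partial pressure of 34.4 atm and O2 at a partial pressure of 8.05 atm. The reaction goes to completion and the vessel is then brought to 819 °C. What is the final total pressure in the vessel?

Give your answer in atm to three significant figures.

51.9 atm

Because the vessel is rigid and T is held at 724 K, work the stoichiometry in partial pressures (P_i = n_iRT/V).
P(O2) required for 34.4 atm of SO2 = (1/2) × 34.4 = 17.20 atm; available 8.05 atm, so O2 is limiting.
P(SO2) remaining = 34.4 − (2/1) × 8.05 = 18.30 atm
P(gaseous products) = (2)/1 × 8.05 = 16.10 atm
P_total at 724 K = 18.30 + 16.10 = 34.40 atm
Scaling to 819 °C: P = 34.40 × 1092.15/724 = 51.89 atm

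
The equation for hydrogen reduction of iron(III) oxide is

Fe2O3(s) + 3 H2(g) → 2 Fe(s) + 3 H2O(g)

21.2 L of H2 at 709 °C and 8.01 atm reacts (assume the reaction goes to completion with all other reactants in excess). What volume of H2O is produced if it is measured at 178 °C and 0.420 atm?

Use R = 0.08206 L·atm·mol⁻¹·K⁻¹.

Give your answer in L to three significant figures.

n(H2) = PV/RT = (8.01 × 21.2) / (0.08206 × 982.15) = 2.107 mol
n(H2O) = (3/3) × 2.107 = 2.107 mol
V = nRT/P = 2.107 × 0.08206 × 451.15 / 0.420 = 185.7 L

186 L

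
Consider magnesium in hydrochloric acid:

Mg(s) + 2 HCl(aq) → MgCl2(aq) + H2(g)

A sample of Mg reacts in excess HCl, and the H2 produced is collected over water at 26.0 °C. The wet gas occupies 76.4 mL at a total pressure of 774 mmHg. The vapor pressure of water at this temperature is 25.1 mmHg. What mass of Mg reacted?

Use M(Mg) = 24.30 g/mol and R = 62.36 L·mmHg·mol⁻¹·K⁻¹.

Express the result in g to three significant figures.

P(H2) = 774 − 25.1 = 748.9 mmHg
n(H2) = PV/RT = (748.9 × 0.07640) / (62.36 × 299.15) = 0.003067 mol
n(Mg) = (1/1) × 0.003067 = 0.003067 mol
m(Mg) = 0.003067 × 24.30 = 0.07453 g

0.0745 g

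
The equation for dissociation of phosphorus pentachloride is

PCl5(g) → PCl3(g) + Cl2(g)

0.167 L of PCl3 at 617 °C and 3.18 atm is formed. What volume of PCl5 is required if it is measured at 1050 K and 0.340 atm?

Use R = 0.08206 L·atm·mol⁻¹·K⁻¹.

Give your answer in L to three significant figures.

1.84 L

n(PCl3) = PV/RT = (3.18 × 0.167) / (0.08206 × 890.15) = 0.007270 mol
n(PCl5) = (1/1) × 0.007270 = 0.007270 mol
V = nRT/P = 0.007270 × 0.08206 × 1050 / 0.340 = 1.842 L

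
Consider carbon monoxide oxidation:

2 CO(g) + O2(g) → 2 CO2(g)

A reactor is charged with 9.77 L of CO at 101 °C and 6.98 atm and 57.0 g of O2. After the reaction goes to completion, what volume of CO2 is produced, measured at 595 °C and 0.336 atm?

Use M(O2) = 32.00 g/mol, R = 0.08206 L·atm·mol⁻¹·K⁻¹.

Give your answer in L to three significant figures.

471 L

n(CO) = PV/RT = (6.98 × 9.77) / (0.08206 × 374.15) = 2.221 mol
n(O2) = 57.0 / 32.00 = 1.781 mol
For 2.221 mol CO, stoichiometry requires (1/2) × 2.221 = 1.111 mol O2; 1.781 mol is available, so CO is limiting.
n(CO2) = (2/2) × 2.221 = 2.221 mol
V(CO2) = nRT/P = 2.221 × 0.08206 × 868.15 / 0.336 = 470.9 L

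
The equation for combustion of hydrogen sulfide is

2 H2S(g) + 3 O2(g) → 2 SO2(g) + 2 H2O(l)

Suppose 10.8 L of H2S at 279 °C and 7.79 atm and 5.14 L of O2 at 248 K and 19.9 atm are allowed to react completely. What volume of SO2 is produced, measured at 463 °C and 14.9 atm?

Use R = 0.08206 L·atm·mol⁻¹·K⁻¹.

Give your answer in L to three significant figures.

7.53 L

n(H2S) = PV/RT = (7.79 × 10.8) / (0.08206 × 552.15) = 1.857 mol
n(O2) = PV/RT = (19.9 × 5.14) / (0.08206 × 248) = 5.026 mol
For 1.857 mol H2S, stoichiometry requires (3/2) × 1.857 = 2.785 mol O2; 5.026 mol is available, so H2S is limiting.
n(SO2) = (2/2) × 1.857 = 1.857 mol
V(SO2) = nRT/P = 1.857 × 0.08206 × 736.15 / 14.9 = 7.529 L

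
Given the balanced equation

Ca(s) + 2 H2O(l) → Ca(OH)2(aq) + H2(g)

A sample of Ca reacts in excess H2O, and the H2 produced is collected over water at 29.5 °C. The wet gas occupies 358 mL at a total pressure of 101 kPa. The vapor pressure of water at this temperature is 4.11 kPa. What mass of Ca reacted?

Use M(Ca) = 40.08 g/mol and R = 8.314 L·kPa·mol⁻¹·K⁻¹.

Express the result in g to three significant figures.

P(H2) = 101 − 4.11 = 96.89 kPa
n(H2) = PV/RT = (96.89 × 0.3580) / (8.314 × 302.65) = 0.01379 mol
n(Ca) = (1/1) × 0.01379 = 0.01379 mol
m(Ca) = 0.01379 × 40.08 = 0.5527 g

0.553 g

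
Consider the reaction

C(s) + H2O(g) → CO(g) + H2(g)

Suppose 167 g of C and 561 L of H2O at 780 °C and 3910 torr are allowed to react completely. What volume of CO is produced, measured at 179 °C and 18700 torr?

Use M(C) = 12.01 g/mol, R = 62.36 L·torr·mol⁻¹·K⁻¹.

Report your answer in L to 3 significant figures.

n(C) = 167 / 12.01 = 13.91 mol
n(H2O) = PV/RT = (3910 × 561) / (62.36 × 1053.15) = 33.40 mol
For 13.91 mol C, stoichiometry requires (1/1) × 13.91 = 13.91 mol H2O; 33.40 mol is available, so C is limiting.
n(CO) = (1/1) × 13.91 = 13.91 mol
V(CO) = nRT/P = 13.91 × 62.36 × 452.15 / 18700 = 20.97 L

21.0 L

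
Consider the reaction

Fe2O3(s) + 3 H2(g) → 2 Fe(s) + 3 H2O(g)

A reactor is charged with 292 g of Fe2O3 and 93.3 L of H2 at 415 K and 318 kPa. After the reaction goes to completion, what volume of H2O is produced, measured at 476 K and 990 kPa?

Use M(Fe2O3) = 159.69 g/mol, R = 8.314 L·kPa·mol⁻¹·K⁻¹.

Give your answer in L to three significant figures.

n(Fe2O3) = 292 / 159.69 = 1.829 mol
n(H2) = PV/RT = (318 × 93.3) / (8.314 × 415) = 8.599 mol
For 1.829 mol Fe2O3, stoichiometry requires (3/1) × 1.829 = 5.487 mol H2; 8.599 mol is available, so Fe2O3 is limiting.
n(H2O) = (3/1) × 1.829 = 5.487 mol
V(H2O) = nRT/P = 5.487 × 8.314 × 476 / 990 = 21.93 L

21.9 L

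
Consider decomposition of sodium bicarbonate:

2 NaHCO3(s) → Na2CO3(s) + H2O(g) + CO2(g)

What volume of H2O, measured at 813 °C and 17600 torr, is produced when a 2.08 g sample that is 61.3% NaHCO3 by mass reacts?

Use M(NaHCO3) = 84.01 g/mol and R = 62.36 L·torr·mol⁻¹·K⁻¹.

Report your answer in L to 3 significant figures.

mass of NaHCO3 = 2.08 × 61.3/100 = 1.275 g
n(NaHCO3) = 1.275 / 84.01 = 0.01518 mol
n(H2O) = (1/2) × 0.01518 = 0.007590 mol
V = nRT/P = 0.007590 × 62.36 × 1086.15 / 17600 = 0.02921 L

0.0292 L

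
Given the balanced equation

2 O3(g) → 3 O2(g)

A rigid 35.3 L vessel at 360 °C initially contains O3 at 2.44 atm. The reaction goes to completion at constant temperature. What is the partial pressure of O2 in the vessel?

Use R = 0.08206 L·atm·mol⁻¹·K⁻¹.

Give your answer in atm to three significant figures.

3.66 atm

n(O3)₀ = PV/RT = (2.44 × 35.3) / (0.08206 × 633.15) = 1.658 mol
n(O2) = (3/2) × 1.658 = 2.487 mol
P(O2) = nRT/V = 2.487 × 0.08206 × 633.15 / 35.3 = 3.660 atm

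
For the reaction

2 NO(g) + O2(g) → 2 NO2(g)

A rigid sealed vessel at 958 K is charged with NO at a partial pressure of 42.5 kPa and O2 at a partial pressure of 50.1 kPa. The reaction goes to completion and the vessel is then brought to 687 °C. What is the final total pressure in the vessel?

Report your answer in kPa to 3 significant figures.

71.5 kPa

With V and T fixed, P_i ∝ n_i, so the mole ratios apply directly to partial pressures at 958 K.
P(O2) required for 42.5 kPa of NO = (1/2) × 42.5 = 21.25 kPa; available 50.1 kPa, so NO is limiting.
P(O2) remaining = 50.1 − (1/2) × 42.5 = 28.85 kPa
P(gaseous products) = (2)/2 × 42.5 = 42.50 kPa
P_total at 958 K = 28.85 + 42.50 = 71.35 kPa
Scaling to 687 °C: P = 71.35 × 960.15/958 = 71.51 kPa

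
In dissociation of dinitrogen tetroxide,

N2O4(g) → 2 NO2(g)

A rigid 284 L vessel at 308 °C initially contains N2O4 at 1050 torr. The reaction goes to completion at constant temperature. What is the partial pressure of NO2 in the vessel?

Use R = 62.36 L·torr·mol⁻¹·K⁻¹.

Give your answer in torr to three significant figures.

n(N2O4)₀ = PV/RT = (1050 × 284) / (62.36 × 581.15) = 8.228 mol
n(NO2) = (2/1) × 8.228 = 16.46 mol
P(NO2) = nRT/V = 16.46 × 62.36 × 581.15 / 284 = 2100 torr

2100 torr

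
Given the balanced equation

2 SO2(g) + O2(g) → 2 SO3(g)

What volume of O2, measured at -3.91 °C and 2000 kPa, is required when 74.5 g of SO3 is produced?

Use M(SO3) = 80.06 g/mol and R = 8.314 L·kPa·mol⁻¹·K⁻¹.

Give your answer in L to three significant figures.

0.521 L

n(SO3) = 74.50 / 80.06 = 0.9306 mol
n(O2) = (1/2) × 0.9306 = 0.4653 mol
V = nRT/P = 0.4653 × 8.314 × 269.24 / 2000 = 0.5208 L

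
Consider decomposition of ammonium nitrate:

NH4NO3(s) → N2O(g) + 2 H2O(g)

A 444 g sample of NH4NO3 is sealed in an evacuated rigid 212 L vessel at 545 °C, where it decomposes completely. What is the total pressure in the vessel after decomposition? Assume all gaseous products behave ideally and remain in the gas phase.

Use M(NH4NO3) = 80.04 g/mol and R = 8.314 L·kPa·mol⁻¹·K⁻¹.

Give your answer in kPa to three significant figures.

534 kPa

n(NH4NO3) = 444 / 80.04 = 5.547 mol
n(gas produced) = (3/1) × 5.547 = 16.64 mol
P = nRT/V = 16.64 × 8.314 × 818.15 / 212 = 533.9 kPa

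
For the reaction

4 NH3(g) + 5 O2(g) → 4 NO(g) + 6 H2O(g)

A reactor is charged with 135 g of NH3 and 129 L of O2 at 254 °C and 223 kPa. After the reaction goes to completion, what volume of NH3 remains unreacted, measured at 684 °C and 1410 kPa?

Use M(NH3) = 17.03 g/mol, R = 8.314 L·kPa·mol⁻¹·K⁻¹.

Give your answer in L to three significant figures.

15.1 L

n(NH3) = 135 / 17.03 = 7.927 mol
n(O2) = PV/RT = (223 × 129) / (8.314 × 527.15) = 6.564 mol
For 7.927 mol NH3, stoichiometry requires (5/4) × 7.927 = 9.909 mol O2; 6.564 mol is available, so O2 is limiting.
n(NH3) consumed = (4/5) × 6.564 = 5.251 mol; remaining = 7.927 − 5.251 = 2.676 mol
V(NH3) = nRT/P = 2.676 × 8.314 × 957.15 / 1410 = 15.10 L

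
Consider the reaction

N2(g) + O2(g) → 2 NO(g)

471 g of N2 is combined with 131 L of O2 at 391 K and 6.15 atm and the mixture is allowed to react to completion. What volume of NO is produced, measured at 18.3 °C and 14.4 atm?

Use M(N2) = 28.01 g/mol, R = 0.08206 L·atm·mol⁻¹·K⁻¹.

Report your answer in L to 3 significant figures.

55.9 L

n(N2) = 471 / 28.01 = 16.82 mol
n(O2) = PV/RT = (6.15 × 131) / (0.08206 × 391) = 25.11 mol
For 16.82 mol N2, stoichiometry requires (1/1) × 16.82 = 16.82 mol O2; 25.11 mol is available, so N2 is limiting.
n(NO) = (2/1) × 16.82 = 33.64 mol
V(NO) = nRT/P = 33.64 × 0.08206 × 291.45 / 14.4 = 55.87 L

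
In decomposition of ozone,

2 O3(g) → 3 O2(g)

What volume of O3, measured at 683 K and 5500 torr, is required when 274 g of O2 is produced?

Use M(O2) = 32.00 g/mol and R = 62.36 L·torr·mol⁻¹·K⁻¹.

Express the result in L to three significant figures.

n(O2) = 274.0 / 32.00 = 8.562 mol
n(O3) = (2/3) × 8.562 = 5.708 mol
V = nRT/P = 5.708 × 62.36 × 683 / 5500 = 44.20 L

44.2 L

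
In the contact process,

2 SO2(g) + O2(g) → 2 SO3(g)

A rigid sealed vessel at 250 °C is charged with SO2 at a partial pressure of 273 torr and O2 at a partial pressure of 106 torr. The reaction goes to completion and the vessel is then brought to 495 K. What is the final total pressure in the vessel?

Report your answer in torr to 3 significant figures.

258 torr

With V and T fixed, P_i ∝ n_i, so the mole ratios apply directly to partial pressures at 250 °C.
P(O2) required for 273 torr of SO2 = (1/2) × 273 = 136.5 torr; available 106 torr, so O2 is limiting.
P(SO2) remaining = 273 − (2/1) × 106 = 61.00 torr
P(gaseous products) = (2)/1 × 106 = 212.0 torr
P_total at 250 °C = 61.00 + 212.0 = 273.0 torr
Scaling to 495 K: P = 273.0 × 495/523.15 = 258.3 torr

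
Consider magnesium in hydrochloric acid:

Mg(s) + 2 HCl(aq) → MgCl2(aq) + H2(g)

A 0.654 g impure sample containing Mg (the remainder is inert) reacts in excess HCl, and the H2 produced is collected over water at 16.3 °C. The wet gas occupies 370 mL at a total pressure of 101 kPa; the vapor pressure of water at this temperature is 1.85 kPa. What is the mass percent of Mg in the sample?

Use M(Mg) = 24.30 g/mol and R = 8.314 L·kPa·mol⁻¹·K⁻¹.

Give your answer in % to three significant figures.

P(H2) = 101 − 1.85 = 99.15 kPa
n(H2) = PV/RT = (99.15 × 0.3700) / (8.314 × 289.45) = 0.01524 mol
n(Mg) = (1/1) × 0.01524 = 0.01524 mol
m(Mg) = 0.01524 × 24.30 = 0.3703 g
%Mg = 0.3703 / 0.654 × 100 = 56.62%

56.6 %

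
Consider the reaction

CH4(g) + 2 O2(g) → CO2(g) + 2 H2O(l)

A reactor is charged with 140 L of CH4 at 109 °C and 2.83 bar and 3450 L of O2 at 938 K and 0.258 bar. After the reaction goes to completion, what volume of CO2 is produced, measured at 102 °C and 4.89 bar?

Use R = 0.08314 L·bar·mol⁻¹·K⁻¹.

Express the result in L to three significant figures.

36.4 L

n(CH4) = PV/RT = (2.83 × 140) / (0.08314 × 382.15) = 12.47 mol
n(O2) = PV/RT = (0.258 × 3450) / (0.08314 × 938) = 11.41 mol
For 12.47 mol CH4, stoichiometry requires (2/1) × 12.47 = 24.94 mol O2; 11.41 mol is available, so O2 is limiting.
n(CO2) = (1/2) × 11.41 = 5.705 mol
V(CO2) = nRT/P = 5.705 × 0.08314 × 375.15 / 4.89 = 36.39 L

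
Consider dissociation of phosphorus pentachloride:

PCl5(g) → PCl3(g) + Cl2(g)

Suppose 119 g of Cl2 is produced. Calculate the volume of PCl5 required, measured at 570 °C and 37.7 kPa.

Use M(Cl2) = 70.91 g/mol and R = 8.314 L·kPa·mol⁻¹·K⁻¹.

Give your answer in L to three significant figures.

312 L

n(Cl2) = 119.0 / 70.91 = 1.678 mol
n(PCl5) = (1/1) × 1.678 = 1.678 mol
V = nRT/P = 1.678 × 8.314 × 843.15 / 37.7 = 312.0 L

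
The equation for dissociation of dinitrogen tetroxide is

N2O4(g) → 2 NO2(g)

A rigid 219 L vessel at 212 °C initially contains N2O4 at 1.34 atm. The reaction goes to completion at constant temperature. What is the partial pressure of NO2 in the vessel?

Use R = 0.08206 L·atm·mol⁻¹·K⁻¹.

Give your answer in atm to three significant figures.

2.68 atm

n(N2O4)₀ = PV/RT = (1.34 × 219) / (0.08206 × 485.15) = 7.371 mol
n(NO2) = (2/1) × 7.371 = 14.74 mol
P(NO2) = nRT/V = 14.74 × 0.08206 × 485.15 / 219 = 2.680 atm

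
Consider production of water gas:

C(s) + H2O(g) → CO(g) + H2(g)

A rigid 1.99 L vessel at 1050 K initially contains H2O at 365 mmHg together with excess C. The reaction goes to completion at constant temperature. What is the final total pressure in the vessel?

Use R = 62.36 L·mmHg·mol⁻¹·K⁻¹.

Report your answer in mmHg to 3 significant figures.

730 mmHg

Rigid vessel, constant T ⇒ P scales with total gas moles (1 → 2).
P_final = (2/1) × 365 = 730.0 mmHg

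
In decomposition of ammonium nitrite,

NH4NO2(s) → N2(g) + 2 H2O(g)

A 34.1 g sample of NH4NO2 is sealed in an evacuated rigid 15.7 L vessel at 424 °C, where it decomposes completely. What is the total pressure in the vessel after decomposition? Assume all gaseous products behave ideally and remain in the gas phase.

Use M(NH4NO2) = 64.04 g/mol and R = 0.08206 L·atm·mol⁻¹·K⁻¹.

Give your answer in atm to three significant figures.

n(NH4NO2) = 34.1 / 64.04 = 0.5325 mol
n(gas produced) = (3/1) × 0.5325 = 1.597 mol
P = nRT/V = 1.597 × 0.08206 × 697.15 / 15.7 = 5.819 atm

5.82 atm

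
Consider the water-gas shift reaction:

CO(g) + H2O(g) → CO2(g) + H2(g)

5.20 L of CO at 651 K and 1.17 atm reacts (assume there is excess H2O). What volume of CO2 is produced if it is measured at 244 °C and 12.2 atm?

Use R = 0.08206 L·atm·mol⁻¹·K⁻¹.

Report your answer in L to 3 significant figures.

0.396 L

n(CO) = PV/RT = (1.17 × 5.20) / (0.08206 × 651) = 0.1139 mol
n(CO2) = (1/1) × 0.1139 = 0.1139 mol
V = nRT/P = 0.1139 × 0.08206 × 517.15 / 12.2 = 0.3962 L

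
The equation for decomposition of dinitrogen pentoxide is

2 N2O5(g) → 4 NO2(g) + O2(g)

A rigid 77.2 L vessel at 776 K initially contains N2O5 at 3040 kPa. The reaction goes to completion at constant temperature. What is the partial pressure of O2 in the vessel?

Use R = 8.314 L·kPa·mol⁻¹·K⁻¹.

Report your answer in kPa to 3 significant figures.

n(N2O5)₀ = PV/RT = (3040 × 77.2) / (8.314 × 776) = 36.38 mol
n(O2) = (1/2) × 36.38 = 18.19 mol
P(O2) = nRT/V = 18.19 × 8.314 × 776 / 77.2 = 1520 kPa

1520 kPa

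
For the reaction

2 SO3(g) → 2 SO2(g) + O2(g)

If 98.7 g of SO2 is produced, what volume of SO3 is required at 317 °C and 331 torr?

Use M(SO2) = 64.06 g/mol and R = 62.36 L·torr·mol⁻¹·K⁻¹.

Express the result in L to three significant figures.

171 L

n(SO2) = 98.70 / 64.06 = 1.541 mol
n(SO3) = (2/2) × 1.541 = 1.541 mol
V = nRT/P = 1.541 × 62.36 × 590.15 / 331 = 171.3 L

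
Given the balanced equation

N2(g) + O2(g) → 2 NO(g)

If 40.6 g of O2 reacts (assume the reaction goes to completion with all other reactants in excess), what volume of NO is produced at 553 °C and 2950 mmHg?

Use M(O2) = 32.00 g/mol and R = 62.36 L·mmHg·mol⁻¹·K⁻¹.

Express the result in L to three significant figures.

n(O2) = 40.60 / 32.00 = 1.269 mol
n(NO) = (2/1) × 1.269 = 2.538 mol
V = nRT/P = 2.538 × 62.36 × 826.15 / 2950 = 44.32 L

44.3 L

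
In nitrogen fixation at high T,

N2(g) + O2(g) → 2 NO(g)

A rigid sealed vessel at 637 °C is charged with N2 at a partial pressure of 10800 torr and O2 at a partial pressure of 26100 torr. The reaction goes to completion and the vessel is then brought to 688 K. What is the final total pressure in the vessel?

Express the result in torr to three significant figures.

Because the vessel is rigid and T is held at 637 °C, work the stoichiometry in partial pressures (P_i = n_iRT/V).
P(O2) required for 10800 torr of N2 = (1/1) × 10800 = 10800 torr; available 26100 torr, so N2 is limiting.
P(O2) remaining = 26100 − (1/1) × 10800 = 15300 torr
P(gaseous products) = (2)/1 × 10800 = 21600 torr
P_total at 637 °C = 15300 + 21600 = 36900 torr
Scaling to 688 K: P = 36900 × 688/910.15 = 27890 torr

27900 torr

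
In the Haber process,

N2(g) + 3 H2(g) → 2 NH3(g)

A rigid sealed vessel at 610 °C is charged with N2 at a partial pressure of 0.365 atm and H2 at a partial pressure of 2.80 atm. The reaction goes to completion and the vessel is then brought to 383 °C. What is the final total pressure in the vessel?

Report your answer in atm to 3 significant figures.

1.81 atm

With V and T fixed, P_i ∝ n_i, so the mole ratios apply directly to partial pressures at 610 °C.
P(H2) required for 0.365 atm of N2 = (3/1) × 0.365 = 1.095 atm; available 2.80 atm, so N2 is limiting.
P(H2) remaining = 2.80 − (3/1) × 0.365 = 1.705 atm
P(gaseous products) = (2)/1 × 0.365 = 0.7300 atm
P_total at 610 °C = 1.705 + 0.7300 = 2.435 atm
Scaling to 383 °C: P = 2.435 × 656.15/883.15 = 1.809 atm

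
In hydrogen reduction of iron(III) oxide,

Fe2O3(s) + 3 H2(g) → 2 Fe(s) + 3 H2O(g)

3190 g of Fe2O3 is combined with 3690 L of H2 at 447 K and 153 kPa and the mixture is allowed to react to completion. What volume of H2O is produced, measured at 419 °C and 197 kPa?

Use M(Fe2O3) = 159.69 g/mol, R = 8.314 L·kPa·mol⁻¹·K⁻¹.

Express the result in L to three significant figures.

n(Fe2O3) = 3190 / 159.69 = 19.98 mol
n(H2) = PV/RT = (153 × 3690) / (8.314 × 447) = 151.9 mol
For 19.98 mol Fe2O3, stoichiometry requires (3/1) × 19.98 = 59.94 mol H2; 151.9 mol is available, so Fe2O3 is limiting.
n(H2O) = (3/1) × 19.98 = 59.94 mol
V(H2O) = nRT/P = 59.94 × 8.314 × 692.15 / 197 = 1751 L

1750 L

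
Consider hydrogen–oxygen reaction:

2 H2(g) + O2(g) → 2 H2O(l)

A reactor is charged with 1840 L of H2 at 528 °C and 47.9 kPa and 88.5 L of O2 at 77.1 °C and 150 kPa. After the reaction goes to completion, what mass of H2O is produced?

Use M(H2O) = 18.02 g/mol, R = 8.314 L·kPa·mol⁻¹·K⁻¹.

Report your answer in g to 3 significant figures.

164 g

n(H2) = PV/RT = (47.9 × 1840) / (8.314 × 801.15) = 13.23 mol
n(O2) = PV/RT = (150 × 88.5) / (8.314 × 350.25) = 4.559 mol
For 13.23 mol H2, stoichiometry requires (1/2) × 13.23 = 6.615 mol O2; 4.559 mol is available, so O2 is limiting.
n(H2O) = (2/1) × 4.559 = 9.118 mol
m(H2O) = 9.118 × 18.02 = 164.3 g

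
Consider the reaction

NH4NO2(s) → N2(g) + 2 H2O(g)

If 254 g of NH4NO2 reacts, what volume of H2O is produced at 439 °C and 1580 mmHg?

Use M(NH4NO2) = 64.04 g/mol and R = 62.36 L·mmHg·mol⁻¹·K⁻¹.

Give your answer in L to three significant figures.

n(NH4NO2) = 254.0 / 64.04 = 3.966 mol
n(H2O) = (2/1) × 3.966 = 7.932 mol
V = nRT/P = 7.932 × 62.36 × 712.15 / 1580 = 222.9 L

223 L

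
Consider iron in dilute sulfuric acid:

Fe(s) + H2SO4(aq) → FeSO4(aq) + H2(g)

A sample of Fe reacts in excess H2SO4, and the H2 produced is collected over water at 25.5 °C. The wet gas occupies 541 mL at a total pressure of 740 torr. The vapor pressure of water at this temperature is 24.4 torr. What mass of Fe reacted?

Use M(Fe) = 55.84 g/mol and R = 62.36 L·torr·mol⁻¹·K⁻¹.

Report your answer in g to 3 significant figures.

1.16 g

P(H2) = 740 − 24.4 = 715.6 torr
n(H2) = PV/RT = (715.6 × 0.5410) / (62.36 × 298.65) = 0.02079 mol
n(Fe) = (1/1) × 0.02079 = 0.02079 mol
m(Fe) = 0.02079 × 55.84 = 1.161 g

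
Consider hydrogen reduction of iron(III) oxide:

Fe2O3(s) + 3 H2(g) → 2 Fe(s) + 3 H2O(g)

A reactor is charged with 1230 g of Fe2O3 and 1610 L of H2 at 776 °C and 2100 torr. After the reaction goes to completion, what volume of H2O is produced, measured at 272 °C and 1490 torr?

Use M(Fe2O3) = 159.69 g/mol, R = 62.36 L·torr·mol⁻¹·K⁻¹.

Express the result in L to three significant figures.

n(Fe2O3) = 1230 / 159.69 = 7.702 mol
n(H2) = PV/RT = (2100 × 1610) / (62.36 × 1049.15) = 51.68 mol
For 7.702 mol Fe2O3, stoichiometry requires (3/1) × 7.702 = 23.11 mol H2; 51.68 mol is available, so Fe2O3 is limiting.
n(H2O) = (3/1) × 7.702 = 23.11 mol
V(H2O) = nRT/P = 23.11 × 62.36 × 545.15 / 1490 = 527.3 L

527 L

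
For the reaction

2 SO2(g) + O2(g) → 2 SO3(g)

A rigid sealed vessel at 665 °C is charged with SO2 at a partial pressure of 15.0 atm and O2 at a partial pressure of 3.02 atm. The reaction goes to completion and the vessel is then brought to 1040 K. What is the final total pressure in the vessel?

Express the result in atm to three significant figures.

16.6 atm

With V and T fixed, P_i ∝ n_i, so the mole ratios apply directly to partial pressures at 665 °C.
P(O2) required for 15.0 atm of SO2 = (1/2) × 15.0 = 7.500 atm; available 3.02 atm, so O2 is limiting.
P(SO2) remaining = 15.0 − (2/1) × 3.02 = 8.960 atm
P(gaseous products) = (2)/1 × 3.02 = 6.040 atm
P_total at 665 °C = 8.960 + 6.040 = 15.00 atm
Scaling to 1040 K: P = 15.00 × 1040/938.15 = 16.63 atm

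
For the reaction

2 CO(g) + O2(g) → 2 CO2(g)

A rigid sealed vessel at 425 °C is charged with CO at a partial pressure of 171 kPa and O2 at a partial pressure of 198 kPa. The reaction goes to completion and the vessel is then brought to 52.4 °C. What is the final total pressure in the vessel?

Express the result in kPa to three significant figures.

132 kPa

Because the vessel is rigid and T is held at 425 °C, work the stoichiometry in partial pressures (P_i = n_iRT/V).
P(O2) required for 171 kPa of CO = (1/2) × 171 = 85.50 kPa; available 198 kPa, so CO is limiting.
P(O2) remaining = 198 − (1/2) × 171 = 112.5 kPa
P(gaseous products) = (2)/2 × 171 = 171.0 kPa
P_total at 425 °C = 112.5 + 171.0 = 283.5 kPa
Scaling to 52.4 °C: P = 283.5 × 325.55/698.15 = 132.2 kPa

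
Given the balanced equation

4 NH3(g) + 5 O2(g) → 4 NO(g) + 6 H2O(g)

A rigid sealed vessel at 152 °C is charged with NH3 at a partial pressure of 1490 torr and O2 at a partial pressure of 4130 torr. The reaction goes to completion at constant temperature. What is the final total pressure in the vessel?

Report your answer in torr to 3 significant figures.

Because the vessel is rigid and T is held at 152 °C, work the stoichiometry in partial pressures (P_i = n_iRT/V).
P(O2) required for 1490 torr of NH3 = (5/4) × 1490 = 1862 torr; available 4130 torr, so NH3 is limiting.
P(O2) remaining = 4130 − (5/4) × 1490 = 2268 torr
P(gaseous products) = (4+6)/4 × 1490 = 3725 torr
P_total at 152 °C = 2268 + 3725 = 5993 torr

5990 torr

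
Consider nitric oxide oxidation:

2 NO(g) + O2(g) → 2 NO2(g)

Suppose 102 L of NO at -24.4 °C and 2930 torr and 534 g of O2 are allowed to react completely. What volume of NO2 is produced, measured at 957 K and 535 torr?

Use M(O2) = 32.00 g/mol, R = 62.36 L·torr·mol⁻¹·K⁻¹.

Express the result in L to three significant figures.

2150 L

n(NO) = PV/RT = (2930 × 102) / (62.36 × 248.75) = 19.27 mol
n(O2) = 534 / 32.00 = 16.69 mol
For 19.27 mol NO, stoichiometry requires (1/2) × 19.27 = 9.635 mol O2; 16.69 mol is available, so NO is limiting.
n(NO2) = (2/2) × 19.27 = 19.27 mol
V(NO2) = nRT/P = 19.27 × 62.36 × 957 / 535 = 2150 L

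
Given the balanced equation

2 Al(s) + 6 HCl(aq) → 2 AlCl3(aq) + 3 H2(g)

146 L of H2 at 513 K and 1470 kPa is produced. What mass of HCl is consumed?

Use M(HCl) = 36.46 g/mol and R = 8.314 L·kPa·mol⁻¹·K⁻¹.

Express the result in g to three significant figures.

3670 g

n(H2) = PV/RT = (1470 × 146) / (8.314 × 513) = 50.32 mol
n(HCl) = (6/3) × 50.32 = 100.6 mol
m(HCl) = 100.6 × 36.46 = 3668 g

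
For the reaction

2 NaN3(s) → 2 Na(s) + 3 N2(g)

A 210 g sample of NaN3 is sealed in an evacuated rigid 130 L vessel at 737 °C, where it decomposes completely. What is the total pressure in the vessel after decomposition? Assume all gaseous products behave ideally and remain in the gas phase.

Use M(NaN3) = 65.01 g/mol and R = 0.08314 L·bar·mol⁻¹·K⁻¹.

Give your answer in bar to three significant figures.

n(NaN3) = 210 / 65.01 = 3.230 mol
n(gas produced) = (3/2) × 3.230 = 4.845 mol
P = nRT/V = 4.845 × 0.08314 × 1010.15 / 130 = 3.130 bar

3.13 bar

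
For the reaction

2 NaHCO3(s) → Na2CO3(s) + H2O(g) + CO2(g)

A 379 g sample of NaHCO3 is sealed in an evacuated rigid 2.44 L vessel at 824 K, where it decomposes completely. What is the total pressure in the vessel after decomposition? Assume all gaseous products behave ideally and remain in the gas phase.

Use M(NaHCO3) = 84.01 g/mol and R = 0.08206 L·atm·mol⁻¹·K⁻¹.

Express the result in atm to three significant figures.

n(NaHCO3) = 379 / 84.01 = 4.511 mol
n(gas produced) = (2/2) × 4.511 = 4.511 mol
P = nRT/V = 4.511 × 0.08206 × 824 / 2.44 = 125.0 atm

125 atm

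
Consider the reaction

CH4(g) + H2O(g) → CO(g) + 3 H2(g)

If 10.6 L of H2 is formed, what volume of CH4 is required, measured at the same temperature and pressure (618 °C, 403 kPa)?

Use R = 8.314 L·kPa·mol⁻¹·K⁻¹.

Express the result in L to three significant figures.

3.53 L

At constant T and P, gas volumes are in the mole ratio: V(CH4) = (1/3) × 10.6 = 3.533 L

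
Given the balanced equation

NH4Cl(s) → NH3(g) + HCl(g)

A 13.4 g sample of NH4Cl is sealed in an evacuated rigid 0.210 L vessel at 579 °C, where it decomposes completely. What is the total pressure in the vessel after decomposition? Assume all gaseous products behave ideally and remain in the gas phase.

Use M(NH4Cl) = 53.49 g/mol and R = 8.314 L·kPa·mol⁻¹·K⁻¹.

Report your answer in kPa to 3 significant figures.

16900 kPa

n(NH4Cl) = 13.4 / 53.49 = 0.2505 mol
n(gas produced) = (2/1) × 0.2505 = 0.5010 mol
P = nRT/V = 0.5010 × 8.314 × 852.15 / 0.210 = 16900 kPa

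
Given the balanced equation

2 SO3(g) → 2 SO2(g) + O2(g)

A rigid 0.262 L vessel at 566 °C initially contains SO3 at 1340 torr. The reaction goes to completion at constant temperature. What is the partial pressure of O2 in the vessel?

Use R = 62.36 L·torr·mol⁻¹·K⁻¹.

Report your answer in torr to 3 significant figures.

n(SO3)₀ = PV/RT = (1340 × 0.262) / (62.36 × 839.15) = 0.006709 mol
n(O2) = (1/2) × 0.006709 = 0.003354 mol
P(O2) = nRT/V = 0.003354 × 62.36 × 839.15 / 0.262 = 669.9 torr

670 torr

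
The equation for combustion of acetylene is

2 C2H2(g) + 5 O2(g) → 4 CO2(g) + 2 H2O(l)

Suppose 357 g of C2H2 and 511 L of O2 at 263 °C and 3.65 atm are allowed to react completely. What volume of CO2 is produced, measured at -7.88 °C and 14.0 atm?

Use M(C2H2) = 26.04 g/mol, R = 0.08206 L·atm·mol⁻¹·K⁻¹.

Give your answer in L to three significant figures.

n(C2H2) = 357 / 26.04 = 13.71 mol
n(O2) = PV/RT = (3.65 × 511) / (0.08206 × 536.15) = 42.39 mol
For 13.71 mol C2H2, stoichiometry requires (5/2) × 13.71 = 34.28 mol O2; 42.39 mol is available, so C2H2 is limiting.
n(CO2) = (4/2) × 13.71 = 27.42 mol
V(CO2) = nRT/P = 27.42 × 0.08206 × 265.27 / 14.0 = 42.63 L

42.6 L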